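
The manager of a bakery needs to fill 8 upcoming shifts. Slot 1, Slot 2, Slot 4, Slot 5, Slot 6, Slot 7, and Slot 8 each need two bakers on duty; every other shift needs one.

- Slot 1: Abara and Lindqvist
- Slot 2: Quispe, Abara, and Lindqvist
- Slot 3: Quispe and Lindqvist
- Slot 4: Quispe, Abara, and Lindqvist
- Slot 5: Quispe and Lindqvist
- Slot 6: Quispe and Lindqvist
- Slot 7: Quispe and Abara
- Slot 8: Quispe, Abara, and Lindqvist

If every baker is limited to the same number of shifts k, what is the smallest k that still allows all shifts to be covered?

5

With 3 bakers and 15 worker-slots to fill, someone must work at least ⌈15/3⌉ = 5 shifts, so k ≥ 5.
k = 5 works: Slot 1→Abara+Lindqvist, Slot 2→Quispe+Abara, Slot 3→Quispe, Slot 4→Abara+Lindqvist, Slot 5→Quispe+Lindqvist, Slot 6→Quispe+Lindqvist, Slot 7→Quispe+Abara, Slot 8→Abara+Lindqvist.
Loads: Quispe 5, Abara 5, Lindqvist 5 — all ≤ 5.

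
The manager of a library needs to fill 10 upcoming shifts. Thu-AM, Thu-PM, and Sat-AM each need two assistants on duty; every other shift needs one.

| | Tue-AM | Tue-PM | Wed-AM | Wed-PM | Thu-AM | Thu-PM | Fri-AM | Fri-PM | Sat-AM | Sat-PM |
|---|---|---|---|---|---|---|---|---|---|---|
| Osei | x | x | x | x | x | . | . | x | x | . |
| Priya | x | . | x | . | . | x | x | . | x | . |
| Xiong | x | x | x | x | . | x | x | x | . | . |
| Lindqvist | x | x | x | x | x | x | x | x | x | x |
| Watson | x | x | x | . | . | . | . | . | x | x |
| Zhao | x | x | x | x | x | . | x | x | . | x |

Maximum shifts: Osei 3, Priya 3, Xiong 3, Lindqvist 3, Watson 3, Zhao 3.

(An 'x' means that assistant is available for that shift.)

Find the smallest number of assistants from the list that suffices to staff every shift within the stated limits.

13 slots to fill and no one can take more than 3, so at least ⌈13/3⌉ = 5 assistants are needed.
Osei, Priya, Xiong, Lindqvist, and Watson alone can cover everything: Tue-AM→Priya, Tue-PM→Xiong, Wed-AM→Xiong, Wed-PM→Osei, Thu-AM→Osei+Lindqvist, Thu-PM→Priya+Xiong, Fri-AM→Priya, Fri-PM→Osei, Sat-AM→Lindqvist+Watson, Sat-PM→Lindqvist.

5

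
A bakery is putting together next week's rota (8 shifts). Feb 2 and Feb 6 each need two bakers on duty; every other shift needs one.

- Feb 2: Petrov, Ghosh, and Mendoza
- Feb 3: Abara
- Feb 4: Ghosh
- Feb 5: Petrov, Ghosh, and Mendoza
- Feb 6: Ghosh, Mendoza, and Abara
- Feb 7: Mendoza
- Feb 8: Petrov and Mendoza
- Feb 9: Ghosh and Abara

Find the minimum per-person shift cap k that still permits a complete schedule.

With 4 bakers and 10 worker-slots to fill, someone must work at least ⌈10/4⌉ = 3 shifts, so k ≥ 3.
k = 3 works: Feb 2→Petrov+Ghosh, Feb 3→Abara, Feb 4→Ghosh, Feb 5→Petrov, Feb 6→Mendoza+Abara, Feb 7→Mendoza, Feb 8→Petrov, Feb 9→Ghosh.
Loads: Petrov 3, Ghosh 3, Mendoza 2, Abara 2 — all ≤ 3.

3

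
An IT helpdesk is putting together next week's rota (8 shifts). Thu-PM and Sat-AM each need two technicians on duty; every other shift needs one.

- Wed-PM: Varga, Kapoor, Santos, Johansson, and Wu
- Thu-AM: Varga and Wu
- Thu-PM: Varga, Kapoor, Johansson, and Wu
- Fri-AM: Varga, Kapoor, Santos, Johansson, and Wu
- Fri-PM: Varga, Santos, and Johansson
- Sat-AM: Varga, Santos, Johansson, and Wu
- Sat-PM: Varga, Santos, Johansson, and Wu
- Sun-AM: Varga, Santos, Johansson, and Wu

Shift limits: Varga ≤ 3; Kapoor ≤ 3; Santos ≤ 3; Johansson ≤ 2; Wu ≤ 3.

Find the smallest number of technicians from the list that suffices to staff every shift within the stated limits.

10 slots to fill and no one can take more than 3, so at least ⌈10/3⌉ = 4 technicians are needed.
Varga, Kapoor, Santos, and Johansson alone can cover everything: Wed-PM→Kapoor, Thu-AM→Varga, Thu-PM→Varga+Kapoor, Fri-AM→Kapoor, Fri-PM→Varga, Sat-AM→Santos+Johansson, Sat-PM→Santos, Sun-AM→Santos.

4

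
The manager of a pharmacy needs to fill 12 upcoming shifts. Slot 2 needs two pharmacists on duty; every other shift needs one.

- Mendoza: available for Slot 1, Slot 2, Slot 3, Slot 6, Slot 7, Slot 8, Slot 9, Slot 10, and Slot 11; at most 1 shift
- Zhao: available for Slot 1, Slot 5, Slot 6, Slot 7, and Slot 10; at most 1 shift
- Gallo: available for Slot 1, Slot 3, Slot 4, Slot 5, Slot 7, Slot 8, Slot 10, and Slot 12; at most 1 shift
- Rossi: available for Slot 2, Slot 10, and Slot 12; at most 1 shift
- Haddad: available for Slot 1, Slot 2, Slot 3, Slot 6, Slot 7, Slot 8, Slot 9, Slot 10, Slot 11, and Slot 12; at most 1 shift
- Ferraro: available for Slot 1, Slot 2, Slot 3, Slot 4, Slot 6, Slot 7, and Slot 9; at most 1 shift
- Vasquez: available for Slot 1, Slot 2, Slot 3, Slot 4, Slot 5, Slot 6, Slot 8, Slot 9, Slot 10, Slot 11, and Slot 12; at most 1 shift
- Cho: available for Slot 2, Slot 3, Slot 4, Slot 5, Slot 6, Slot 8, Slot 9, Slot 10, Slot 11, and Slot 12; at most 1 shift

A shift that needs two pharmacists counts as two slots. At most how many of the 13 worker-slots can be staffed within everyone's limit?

Total capacity across all pharmacists is 1+1+1+1+1+1+1+1 = 8, and 13 slots are needed, so at most 8 can be filled.
An assignment achieving 8: Slot 2→Cho, Slot 4→Gallo, Slot 5→Zhao, Slot 7→Haddad, Slot 8→Vasquez, Slot 9→Ferraro, Slot 11→Mendoza, Slot 12→Rossi.
Loads: Mendoza 1/1, Zhao 1/1, Gallo 1/1, Rossi 1/1, Haddad 1/1, Ferraro 1/1, Vasquez 1/1, Cho 1/1.

8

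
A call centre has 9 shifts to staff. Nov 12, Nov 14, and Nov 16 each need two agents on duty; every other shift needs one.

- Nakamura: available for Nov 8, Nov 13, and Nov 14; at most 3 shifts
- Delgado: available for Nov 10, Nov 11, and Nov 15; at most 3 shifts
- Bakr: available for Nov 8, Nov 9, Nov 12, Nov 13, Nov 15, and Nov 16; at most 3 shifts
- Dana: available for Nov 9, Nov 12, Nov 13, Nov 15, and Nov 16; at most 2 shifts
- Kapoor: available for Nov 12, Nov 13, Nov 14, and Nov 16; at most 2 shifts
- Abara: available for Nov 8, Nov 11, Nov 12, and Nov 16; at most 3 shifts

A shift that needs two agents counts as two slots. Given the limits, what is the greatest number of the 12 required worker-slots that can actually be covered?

12

Total capacity across all agents is 3+3+3+2+2+3 = 16, and 12 slots are needed, so at most 12 can be filled.
An assignment achieving 12: Nov 8→Nakamura, Nov 9→Bakr, Nov 10→Delgado, Nov 11→Delgado, Nov 12→Bakr+Dana, Nov 13→Nakamura, Nov 14→Nakamura+Kapoor, Nov 15→Delgado, Nov 16→Bakr+Dana.
Loads: Nakamura 3/3, Delgado 3/3, Bakr 3/3, Dana 2/2, Kapoor 1/2, Abara 0/3.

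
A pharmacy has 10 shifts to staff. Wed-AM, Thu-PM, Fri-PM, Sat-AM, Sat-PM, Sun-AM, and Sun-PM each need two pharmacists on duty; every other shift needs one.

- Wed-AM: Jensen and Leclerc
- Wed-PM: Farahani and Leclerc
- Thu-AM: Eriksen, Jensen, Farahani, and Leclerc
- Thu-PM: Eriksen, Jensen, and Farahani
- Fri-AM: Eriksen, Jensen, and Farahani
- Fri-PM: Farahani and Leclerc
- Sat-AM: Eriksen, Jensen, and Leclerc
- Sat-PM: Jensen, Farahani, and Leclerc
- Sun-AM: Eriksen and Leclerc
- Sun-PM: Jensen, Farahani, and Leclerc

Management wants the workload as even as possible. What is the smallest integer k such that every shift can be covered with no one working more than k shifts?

5

With 4 pharmacists and 17 worker-slots to fill, someone must work at least ⌈17/4⌉ = 5 shifts, so k ≥ 5.
k = 5 works: Wed-AM→Jensen+Leclerc, Wed-PM→Farahani, Thu-AM→Eriksen, Thu-PM→Eriksen+Jensen, Fri-AM→Eriksen, Fri-PM→Farahani+Leclerc, Sat-AM→Eriksen+Jensen, Sat-PM→Jensen+Farahani, Sun-AM→Eriksen+Leclerc, Sun-PM→Jensen+Farahani.
Loads: Eriksen 5, Jensen 5, Farahani 4, Leclerc 3 — all ≤ 5.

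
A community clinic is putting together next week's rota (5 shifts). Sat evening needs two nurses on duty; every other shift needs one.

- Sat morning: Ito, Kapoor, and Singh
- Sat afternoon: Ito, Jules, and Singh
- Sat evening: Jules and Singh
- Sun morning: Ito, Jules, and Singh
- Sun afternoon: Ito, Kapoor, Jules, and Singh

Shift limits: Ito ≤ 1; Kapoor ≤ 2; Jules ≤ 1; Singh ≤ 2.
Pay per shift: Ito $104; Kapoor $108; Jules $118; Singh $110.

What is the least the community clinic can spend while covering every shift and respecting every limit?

$658

Sat evening can only be covered by Jules and Singh, so that assignment is forced.
Picking the cheapest available nurse for each shift independently would cost $644, but that ignores the shift limits.
An optimal schedule: Sat morning→Kapoor, Sat afternoon→Ito, Sat evening→Jules+Singh, Sun morning→Singh, Sun afternoon→Kapoor.
Total: 108 + 104 + 118 + 110 + 110 + 108 = $658.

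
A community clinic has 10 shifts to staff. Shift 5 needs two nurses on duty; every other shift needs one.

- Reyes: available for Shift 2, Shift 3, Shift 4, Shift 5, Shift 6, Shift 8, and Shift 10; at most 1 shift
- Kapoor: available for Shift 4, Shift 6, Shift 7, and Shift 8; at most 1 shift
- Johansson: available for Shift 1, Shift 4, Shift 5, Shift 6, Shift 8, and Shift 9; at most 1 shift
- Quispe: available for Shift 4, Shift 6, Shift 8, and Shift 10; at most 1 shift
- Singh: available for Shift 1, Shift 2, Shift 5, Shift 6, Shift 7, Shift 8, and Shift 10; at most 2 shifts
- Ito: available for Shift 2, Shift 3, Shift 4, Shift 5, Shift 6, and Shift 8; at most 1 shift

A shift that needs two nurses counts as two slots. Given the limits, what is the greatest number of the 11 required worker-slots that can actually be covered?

7

Total capacity across all nurses is 1+1+1+1+2+1 = 7, and 11 slots are needed, so at most 7 can be filled.
An assignment achieving 7: Shift 1→Singh, Shift 2→Singh, Shift 3→Reyes, Shift 5→Ito, Shift 7→Kapoor, Shift 9→Johansson, Shift 10→Quispe.
Loads: Reyes 1/1, Kapoor 1/1, Johansson 1/1, Quispe 1/1, Singh 2/2, Ito 1/1.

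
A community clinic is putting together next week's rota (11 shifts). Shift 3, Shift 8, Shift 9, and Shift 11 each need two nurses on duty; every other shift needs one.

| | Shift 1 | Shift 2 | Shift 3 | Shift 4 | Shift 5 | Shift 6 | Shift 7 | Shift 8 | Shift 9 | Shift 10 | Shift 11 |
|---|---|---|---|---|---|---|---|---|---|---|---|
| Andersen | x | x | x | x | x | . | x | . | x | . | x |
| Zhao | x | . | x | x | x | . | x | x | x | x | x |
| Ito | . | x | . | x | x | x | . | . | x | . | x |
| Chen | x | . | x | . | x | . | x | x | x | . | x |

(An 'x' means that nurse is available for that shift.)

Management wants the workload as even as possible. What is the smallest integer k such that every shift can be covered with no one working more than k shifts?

4

With 4 nurses and 15 worker-slots to fill, someone must work at least ⌈15/4⌉ = 4 shifts, so k ≥ 4.
k = 4 works: Shift 1→Andersen, Shift 2→Andersen, Shift 3→Andersen+Zhao, Shift 4→Andersen, Shift 5→Ito, Shift 6→Ito, Shift 7→Zhao, Shift 8→Zhao+Chen, Shift 9→Ito+Chen, Shift 10→Zhao, Shift 11→Ito+Chen.
Loads: Andersen 4, Zhao 4, Ito 4, Chen 3 — all ≤ 4.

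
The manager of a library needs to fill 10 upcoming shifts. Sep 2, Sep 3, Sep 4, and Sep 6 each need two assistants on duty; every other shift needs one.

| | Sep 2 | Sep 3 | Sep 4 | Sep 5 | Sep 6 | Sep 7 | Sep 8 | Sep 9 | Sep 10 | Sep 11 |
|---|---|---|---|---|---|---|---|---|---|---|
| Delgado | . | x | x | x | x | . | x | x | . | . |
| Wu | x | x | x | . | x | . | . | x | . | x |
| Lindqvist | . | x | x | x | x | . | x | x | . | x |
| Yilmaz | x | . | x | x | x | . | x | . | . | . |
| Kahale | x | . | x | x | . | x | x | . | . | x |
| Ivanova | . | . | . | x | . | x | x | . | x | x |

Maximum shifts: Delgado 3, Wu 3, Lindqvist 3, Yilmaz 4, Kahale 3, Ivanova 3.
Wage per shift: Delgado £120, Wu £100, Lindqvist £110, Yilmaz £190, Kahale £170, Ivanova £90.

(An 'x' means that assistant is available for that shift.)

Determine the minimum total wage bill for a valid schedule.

Sep 10 can only be covered by Ivanova, so that assignment is forced.
Picking the cheapest available assistant for each shift independently would cost £1450, but that ignores the shift limits.
An optimal schedule: Sep 2→Wu+Kahale, Sep 3→Wu+Lindqvist, Sep 4→Delgado+Kahale, Sep 5→Lindqvist, Sep 6→Lindqvist+Delgado, Sep 7→Ivanova, Sep 8→Delgado, Sep 9→Wu, Sep 10→Ivanova, Sep 11→Ivanova.
Total: 100 + 170 + 100 + 110 + 120 + 170 + 110 + 110 + 120 + 90 + 120 + 100 + 90 + 90 = £1600.

£1600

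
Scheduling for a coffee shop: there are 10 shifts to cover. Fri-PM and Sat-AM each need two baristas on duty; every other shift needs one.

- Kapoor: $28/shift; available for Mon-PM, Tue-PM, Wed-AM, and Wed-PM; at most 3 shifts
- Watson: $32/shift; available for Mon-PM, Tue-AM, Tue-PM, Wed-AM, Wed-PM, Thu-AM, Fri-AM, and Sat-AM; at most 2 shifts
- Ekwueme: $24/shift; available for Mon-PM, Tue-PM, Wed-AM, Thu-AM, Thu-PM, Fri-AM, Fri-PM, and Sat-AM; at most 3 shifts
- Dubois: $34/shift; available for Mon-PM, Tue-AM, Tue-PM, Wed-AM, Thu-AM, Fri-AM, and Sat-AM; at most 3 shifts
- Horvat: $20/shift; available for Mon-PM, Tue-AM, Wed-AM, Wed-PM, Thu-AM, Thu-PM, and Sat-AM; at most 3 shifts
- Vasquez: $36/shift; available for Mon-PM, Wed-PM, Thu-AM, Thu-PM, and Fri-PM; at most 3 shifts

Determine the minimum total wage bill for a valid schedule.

$316

Fri-PM can only be covered by Ekwueme and Vasquez, so that assignment is forced.
Picking the cheapest available barista for each shift independently would cost $272, but that ignores the shift limits.
An optimal schedule: Mon-PM→Kapoor, Tue-AM→Horvat, Tue-PM→Ekwueme, Wed-AM→Kapoor, Wed-PM→Kapoor, Thu-AM→Watson, Thu-PM→Horvat, Fri-AM→Ekwueme, Fri-PM→Ekwueme+Vasquez, Sat-AM→Horvat+Watson.
Total: 28 + 20 + 24 + 28 + 28 + 32 + 20 + 24 + 24 + 36 + 20 + 32 = $316.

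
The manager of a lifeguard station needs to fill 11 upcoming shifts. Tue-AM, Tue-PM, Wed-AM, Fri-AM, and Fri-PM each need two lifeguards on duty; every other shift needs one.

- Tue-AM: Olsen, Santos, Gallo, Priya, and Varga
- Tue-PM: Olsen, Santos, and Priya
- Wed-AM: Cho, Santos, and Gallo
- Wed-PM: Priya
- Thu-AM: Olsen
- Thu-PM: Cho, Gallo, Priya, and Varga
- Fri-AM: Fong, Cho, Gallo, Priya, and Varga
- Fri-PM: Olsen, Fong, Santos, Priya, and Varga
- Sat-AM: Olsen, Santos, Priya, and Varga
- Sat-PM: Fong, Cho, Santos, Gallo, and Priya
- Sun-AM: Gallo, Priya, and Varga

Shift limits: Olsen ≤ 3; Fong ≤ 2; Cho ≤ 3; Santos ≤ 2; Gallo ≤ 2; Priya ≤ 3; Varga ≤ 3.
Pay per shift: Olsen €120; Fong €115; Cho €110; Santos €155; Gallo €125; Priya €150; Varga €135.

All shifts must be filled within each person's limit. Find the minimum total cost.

Wed-PM can only be covered by Priya, so that assignment is forced.
Thu-AM can only be covered by Olsen, so that assignment is forced.
Picking the cheapest available lifeguard for each shift independently would cost €1945, but that ignores the shift limits.
An optimal schedule: Tue-AM→Varga+Priya, Tue-PM→Olsen+Priya, Wed-AM→Cho+Gallo, Wed-PM→Priya, Thu-AM→Olsen, Thu-PM→Cho, Fri-AM→Fong+Varga, Fri-PM→Fong+Varga, Sat-AM→Olsen, Sat-PM→Cho, Sun-AM→Gallo.
Total: 135 + 150 + 120 + 150 + 110 + 125 + 150 + 120 + 110 + 115 + 135 + 115 + 135 + 120 + 110 + 125 = €2025.

€2025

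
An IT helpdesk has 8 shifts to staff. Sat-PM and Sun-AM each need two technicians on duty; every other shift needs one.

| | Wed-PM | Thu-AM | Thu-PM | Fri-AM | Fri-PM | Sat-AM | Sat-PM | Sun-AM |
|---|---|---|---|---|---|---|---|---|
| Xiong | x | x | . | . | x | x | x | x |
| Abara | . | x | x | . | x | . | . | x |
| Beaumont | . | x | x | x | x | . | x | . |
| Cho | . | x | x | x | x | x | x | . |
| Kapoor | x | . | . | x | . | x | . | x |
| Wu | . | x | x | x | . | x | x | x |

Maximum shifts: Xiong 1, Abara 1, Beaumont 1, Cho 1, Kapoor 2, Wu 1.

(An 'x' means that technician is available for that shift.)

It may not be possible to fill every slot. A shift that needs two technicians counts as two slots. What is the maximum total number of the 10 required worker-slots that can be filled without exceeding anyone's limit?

7

Total capacity across all technicians is 1+1+1+1+2+1 = 7, and 10 slots are needed, so at most 7 can be filled.
An assignment achieving 7: Wed-PM→Xiong, Thu-PM→Abara, Fri-AM→Beaumont, Fri-PM→Cho, Sat-AM→Kapoor, Sat-PM→Wu, Sun-AM→Kapoor.
Loads: Xiong 1/1, Abara 1/1, Beaumont 1/1, Cho 1/1, Kapoor 2/2, Wu 1/1.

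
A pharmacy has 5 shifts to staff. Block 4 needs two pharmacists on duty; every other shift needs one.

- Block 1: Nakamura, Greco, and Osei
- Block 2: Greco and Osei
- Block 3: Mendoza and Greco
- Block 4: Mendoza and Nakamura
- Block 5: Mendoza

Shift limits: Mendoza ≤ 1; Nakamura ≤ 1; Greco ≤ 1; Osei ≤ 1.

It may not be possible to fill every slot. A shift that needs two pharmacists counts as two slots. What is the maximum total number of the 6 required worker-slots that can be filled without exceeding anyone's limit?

Total capacity across all pharmacists is 1+1+1+1 = 4, and 6 slots are needed, so at most 4 can be filled.
An assignment achieving 4: Block 1→Osei, Block 2→Greco, Block 4→Nakamura, Block 5→Mendoza.
Loads: Mendoza 1/1, Nakamura 1/1, Greco 1/1, Osei 1/1.

4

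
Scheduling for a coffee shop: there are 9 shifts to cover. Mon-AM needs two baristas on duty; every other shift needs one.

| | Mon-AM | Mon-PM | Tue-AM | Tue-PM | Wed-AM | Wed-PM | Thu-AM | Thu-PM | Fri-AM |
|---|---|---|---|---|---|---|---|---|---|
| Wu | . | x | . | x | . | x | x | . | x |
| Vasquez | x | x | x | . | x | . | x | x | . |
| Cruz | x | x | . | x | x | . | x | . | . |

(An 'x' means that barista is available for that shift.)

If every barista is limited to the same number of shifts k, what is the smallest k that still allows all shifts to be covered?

With 3 baristas and 10 worker-slots to fill, someone must work at least ⌈10/3⌉ = 4 shifts, so k ≥ 4.
k = 4 works: Mon-AM→Vasquez+Cruz, Mon-PM→Wu, Tue-AM→Vasquez, Tue-PM→Wu, Wed-AM→Vasquez, Wed-PM→Wu, Thu-AM→Cruz, Thu-PM→Vasquez, Fri-AM→Wu.
Loads: Wu 4, Vasquez 4, Cruz 2 — all ≤ 4.

4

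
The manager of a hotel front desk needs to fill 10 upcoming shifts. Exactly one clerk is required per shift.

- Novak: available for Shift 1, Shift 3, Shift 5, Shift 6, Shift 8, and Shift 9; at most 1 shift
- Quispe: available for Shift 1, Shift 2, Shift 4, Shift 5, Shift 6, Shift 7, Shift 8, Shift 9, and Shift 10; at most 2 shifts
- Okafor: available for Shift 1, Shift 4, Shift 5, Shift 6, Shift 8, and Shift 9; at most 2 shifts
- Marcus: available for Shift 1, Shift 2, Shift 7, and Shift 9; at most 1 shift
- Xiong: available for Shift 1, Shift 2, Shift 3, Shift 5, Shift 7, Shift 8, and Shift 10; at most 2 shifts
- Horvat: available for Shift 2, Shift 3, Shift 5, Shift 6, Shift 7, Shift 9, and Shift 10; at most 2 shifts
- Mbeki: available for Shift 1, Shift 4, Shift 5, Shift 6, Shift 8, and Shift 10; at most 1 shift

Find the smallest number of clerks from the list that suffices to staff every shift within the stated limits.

6

10 slots to fill and no one can take more than 2, so at least ⌈10/2⌉ = 5 clerks are needed.
Any 5 clerks together have capacity at most 2+2+2+2+1 = 9 < 10 slots, so 5 can never suffice.
Novak, Quispe, Okafor, Marcus, Xiong, and Horvat alone can cover everything: Shift 1→Xiong, Shift 2→Marcus, Shift 3→Novak, Shift 4→Quispe, Shift 5→Horvat, Shift 6→Okafor, Shift 7→Xiong, Shift 8→Okafor, Shift 9→Horvat, Shift 10→Quispe.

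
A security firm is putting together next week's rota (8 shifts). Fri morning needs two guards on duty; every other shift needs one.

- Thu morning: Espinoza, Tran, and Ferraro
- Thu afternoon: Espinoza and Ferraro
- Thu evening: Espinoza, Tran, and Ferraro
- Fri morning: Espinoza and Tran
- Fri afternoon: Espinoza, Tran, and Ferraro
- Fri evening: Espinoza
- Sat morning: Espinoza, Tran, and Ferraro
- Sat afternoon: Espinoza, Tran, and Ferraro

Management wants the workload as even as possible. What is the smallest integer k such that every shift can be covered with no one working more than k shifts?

With 3 guards and 9 worker-slots to fill, someone must work at least ⌈9/3⌉ = 3 shifts, so k ≥ 3.
k = 3 works: Thu morning→Tran, Thu afternoon→Espinoza, Thu evening→Tran, Fri morning→Espinoza+Tran, Fri afternoon→Ferraro, Fri evening→Espinoza, Sat morning→Ferraro, Sat afternoon→Ferraro.
Loads: Espinoza 3, Tran 3, Ferraro 3 — all ≤ 3.

3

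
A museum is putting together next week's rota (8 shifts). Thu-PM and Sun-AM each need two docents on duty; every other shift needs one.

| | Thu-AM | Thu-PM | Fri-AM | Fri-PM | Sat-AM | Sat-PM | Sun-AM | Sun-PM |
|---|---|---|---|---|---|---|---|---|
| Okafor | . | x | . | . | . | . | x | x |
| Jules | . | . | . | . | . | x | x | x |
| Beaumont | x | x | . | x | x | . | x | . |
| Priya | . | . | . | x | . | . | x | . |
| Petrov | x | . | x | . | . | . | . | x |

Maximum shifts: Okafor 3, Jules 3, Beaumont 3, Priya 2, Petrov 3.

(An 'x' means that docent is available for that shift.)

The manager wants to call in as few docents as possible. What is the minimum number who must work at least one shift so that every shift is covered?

4

10 slots to fill and no one can take more than 3, so at least ⌈10/3⌉ = 4 docents are needed.
Okafor, Jules, Beaumont, and Petrov alone can cover everything: Thu-AM→Petrov, Thu-PM→Okafor+Beaumont, Fri-AM→Petrov, Fri-PM→Beaumont, Sat-AM→Beaumont, Sat-PM→Jules, Sun-AM→Okafor+Jules, Sun-PM→Okafor.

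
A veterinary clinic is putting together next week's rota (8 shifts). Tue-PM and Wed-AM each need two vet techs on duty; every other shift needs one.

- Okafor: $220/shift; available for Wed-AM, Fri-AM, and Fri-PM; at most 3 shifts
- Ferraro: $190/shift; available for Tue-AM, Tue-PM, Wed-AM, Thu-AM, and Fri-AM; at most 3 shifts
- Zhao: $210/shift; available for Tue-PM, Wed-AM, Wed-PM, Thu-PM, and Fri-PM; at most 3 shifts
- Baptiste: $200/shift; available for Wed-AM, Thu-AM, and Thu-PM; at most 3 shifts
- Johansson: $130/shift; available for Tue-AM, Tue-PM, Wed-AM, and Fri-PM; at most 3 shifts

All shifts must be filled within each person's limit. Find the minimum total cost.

Wed-PM can only be covered by Zhao, so that assignment is forced.
Picking the cheapest available vet tech for each shift independently would cost $1690, but that ignores the shift limits.
An optimal schedule: Tue-AM→Johansson, Tue-PM→Johansson+Ferraro, Wed-AM→Ferraro+Baptiste, Wed-PM→Zhao, Thu-AM→Baptiste, Thu-PM→Baptiste, Fri-AM→Ferraro, Fri-PM→Johansson.
Total: 130 + 130 + 190 + 190 + 200 + 210 + 200 + 200 + 190 + 130 = $1770.

$1770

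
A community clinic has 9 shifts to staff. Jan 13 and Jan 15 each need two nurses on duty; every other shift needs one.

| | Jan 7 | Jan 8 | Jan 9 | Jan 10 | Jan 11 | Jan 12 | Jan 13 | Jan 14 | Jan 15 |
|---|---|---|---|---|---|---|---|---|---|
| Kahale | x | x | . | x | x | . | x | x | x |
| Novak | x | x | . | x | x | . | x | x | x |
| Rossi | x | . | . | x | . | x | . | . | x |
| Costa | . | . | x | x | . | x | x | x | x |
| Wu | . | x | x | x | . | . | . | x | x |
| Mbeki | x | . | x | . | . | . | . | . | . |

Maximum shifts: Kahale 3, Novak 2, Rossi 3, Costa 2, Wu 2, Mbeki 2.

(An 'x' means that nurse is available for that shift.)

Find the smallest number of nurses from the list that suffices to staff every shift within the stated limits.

11 slots to fill and no one can take more than 3, so at least ⌈11/3⌉ = 4 nurses are needed.
Any 4 nurses together have capacity at most 3+3+2+2 = 10 < 11 slots, so 4 can never suffice.
Kahale, Novak, Rossi, Costa, and Wu alone can cover everything: Jan 7→Kahale, Jan 8→Kahale, Jan 9→Costa, Jan 10→Rossi, Jan 11→Kahale, Jan 12→Rossi, Jan 13→Novak+Costa, Jan 14→Novak, Jan 15→Rossi+Wu.

5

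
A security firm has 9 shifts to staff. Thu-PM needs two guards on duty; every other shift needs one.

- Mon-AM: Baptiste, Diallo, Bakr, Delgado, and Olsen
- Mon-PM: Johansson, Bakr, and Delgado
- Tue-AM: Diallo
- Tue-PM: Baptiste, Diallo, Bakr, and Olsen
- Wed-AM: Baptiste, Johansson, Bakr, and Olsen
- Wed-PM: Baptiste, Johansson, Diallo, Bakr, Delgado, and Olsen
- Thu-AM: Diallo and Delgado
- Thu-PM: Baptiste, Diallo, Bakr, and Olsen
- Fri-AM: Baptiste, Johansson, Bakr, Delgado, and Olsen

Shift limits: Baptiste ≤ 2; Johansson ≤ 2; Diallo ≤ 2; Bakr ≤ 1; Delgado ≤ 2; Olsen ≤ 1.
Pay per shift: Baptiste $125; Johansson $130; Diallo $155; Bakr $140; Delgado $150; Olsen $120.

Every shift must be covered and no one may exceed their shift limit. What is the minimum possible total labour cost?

$1380

Tue-AM can only be covered by Diallo, so that assignment is forced.
Picking the cheapest available guard for each shift independently would cost $1280, but that ignores the shift limits.
An optimal schedule: Mon-AM→Delgado, Mon-PM→Johansson, Tue-AM→Diallo, Tue-PM→Baptiste, Wed-AM→Baptiste, Wed-PM→Delgado, Thu-AM→Diallo, Thu-PM→Bakr+Olsen, Fri-AM→Johansson.
Total: 150 + 130 + 155 + 125 + 125 + 150 + 155 + 140 + 120 + 130 = $1380.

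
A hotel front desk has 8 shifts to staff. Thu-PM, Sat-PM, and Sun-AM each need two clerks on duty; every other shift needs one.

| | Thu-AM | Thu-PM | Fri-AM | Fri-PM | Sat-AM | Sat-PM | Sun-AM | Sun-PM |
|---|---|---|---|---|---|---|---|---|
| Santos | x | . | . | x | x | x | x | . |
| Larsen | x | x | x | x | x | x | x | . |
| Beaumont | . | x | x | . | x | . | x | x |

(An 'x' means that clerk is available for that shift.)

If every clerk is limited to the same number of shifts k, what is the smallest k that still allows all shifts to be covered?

4

With 3 clerks and 11 worker-slots to fill, someone must work at least ⌈11/3⌉ = 4 shifts, so k ≥ 4.
k = 4 works: Thu-AM→Santos, Thu-PM→Larsen+Beaumont, Fri-AM→Larsen, Fri-PM→Santos, Sat-AM→Santos, Sat-PM→Santos+Larsen, Sun-AM→Larsen+Beaumont, Sun-PM→Beaumont.
Loads: Santos 4, Larsen 4, Beaumont 3 — all ≤ 4.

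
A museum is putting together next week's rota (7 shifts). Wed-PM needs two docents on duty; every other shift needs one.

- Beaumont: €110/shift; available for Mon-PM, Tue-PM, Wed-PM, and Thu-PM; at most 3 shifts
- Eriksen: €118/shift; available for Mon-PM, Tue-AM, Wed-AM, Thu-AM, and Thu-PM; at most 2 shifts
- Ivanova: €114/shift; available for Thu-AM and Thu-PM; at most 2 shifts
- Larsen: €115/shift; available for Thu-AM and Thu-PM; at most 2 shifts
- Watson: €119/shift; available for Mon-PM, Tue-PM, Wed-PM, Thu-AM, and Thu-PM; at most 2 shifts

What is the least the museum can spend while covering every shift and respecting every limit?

€913

Tue-AM can only be covered by Eriksen, so that assignment is forced.
Wed-AM can only be covered by Eriksen, so that assignment is forced.
Wed-PM can only be covered by Beaumont and Watson, so that assignment is forced.
Picking the cheapest available docent for each shift independently would cost €909, but that ignores the shift limits.
An optimal schedule: Mon-PM→Beaumont, Tue-AM→Eriksen, Tue-PM→Beaumont, Wed-AM→Eriksen, Wed-PM→Beaumont+Watson, Thu-AM→Ivanova, Thu-PM→Ivanova.
Total: 110 + 118 + 110 + 118 + 110 + 119 + 114 + 114 = €913.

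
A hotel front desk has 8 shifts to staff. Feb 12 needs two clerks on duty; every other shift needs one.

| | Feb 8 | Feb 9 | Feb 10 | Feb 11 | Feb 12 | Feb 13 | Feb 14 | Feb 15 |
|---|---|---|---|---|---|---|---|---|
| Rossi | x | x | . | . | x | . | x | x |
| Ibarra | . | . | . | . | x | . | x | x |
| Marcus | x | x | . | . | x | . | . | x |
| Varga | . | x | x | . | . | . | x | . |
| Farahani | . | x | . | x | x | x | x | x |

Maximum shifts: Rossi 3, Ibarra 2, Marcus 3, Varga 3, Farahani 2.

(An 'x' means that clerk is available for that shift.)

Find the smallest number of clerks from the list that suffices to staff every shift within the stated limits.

9 slots to fill and no one can take more than 3, so at least ⌈9/3⌉ = 3 clerks are needed.
Shifts {Feb 10, Feb 11, Feb 12, Feb 13} need 5 slots, but among the clerks available for them (Rossi, Ibarra, Marcus, Varga, and Farahani) any 3 together supply at most 4. So 3 clerks are not enough.
Rossi, Ibarra, Varga, and Farahani alone can cover everything: Feb 8→Rossi, Feb 9→Rossi, Feb 10→Varga, Feb 11→Farahani, Feb 12→Rossi+Ibarra, Feb 13→Farahani, Feb 14→Varga, Feb 15→Ibarra.

4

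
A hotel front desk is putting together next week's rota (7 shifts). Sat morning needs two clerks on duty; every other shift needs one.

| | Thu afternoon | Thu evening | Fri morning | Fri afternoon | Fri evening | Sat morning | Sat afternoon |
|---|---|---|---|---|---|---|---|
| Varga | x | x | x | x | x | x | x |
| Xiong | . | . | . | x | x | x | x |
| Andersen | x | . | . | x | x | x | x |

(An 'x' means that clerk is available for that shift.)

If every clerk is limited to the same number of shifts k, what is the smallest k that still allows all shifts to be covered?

3

With 3 clerks and 8 worker-slots to fill, someone must work at least ⌈8/3⌉ = 3 shifts, so k ≥ 3.
k = 3 works: Thu afternoon→Varga, Thu evening→Varga, Fri morning→Varga, Fri afternoon→Xiong, Fri evening→Xiong, Sat morning→Xiong+Andersen, Sat afternoon→Andersen.
Loads: Varga 3, Xiong 3, Andersen 2 — all ≤ 3.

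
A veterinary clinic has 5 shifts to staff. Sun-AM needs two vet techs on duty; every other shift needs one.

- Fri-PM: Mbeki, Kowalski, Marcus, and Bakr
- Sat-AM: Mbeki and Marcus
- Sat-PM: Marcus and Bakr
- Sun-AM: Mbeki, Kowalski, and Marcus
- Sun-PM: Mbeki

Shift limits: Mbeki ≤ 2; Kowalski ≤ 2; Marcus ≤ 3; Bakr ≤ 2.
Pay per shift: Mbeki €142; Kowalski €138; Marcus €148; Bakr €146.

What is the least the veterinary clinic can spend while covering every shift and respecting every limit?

€854

Sun-PM can only be covered by Mbeki, so that assignment is forced.
Picking the cheapest available vet tech for each shift independently would cost €848, but that ignores the shift limits.
An optimal schedule: Fri-PM→Kowalski, Sat-AM→Mbeki, Sat-PM→Bakr, Sun-AM→Kowalski+Marcus, Sun-PM→Mbeki.
Total: 138 + 142 + 146 + 138 + 148 + 142 = €854.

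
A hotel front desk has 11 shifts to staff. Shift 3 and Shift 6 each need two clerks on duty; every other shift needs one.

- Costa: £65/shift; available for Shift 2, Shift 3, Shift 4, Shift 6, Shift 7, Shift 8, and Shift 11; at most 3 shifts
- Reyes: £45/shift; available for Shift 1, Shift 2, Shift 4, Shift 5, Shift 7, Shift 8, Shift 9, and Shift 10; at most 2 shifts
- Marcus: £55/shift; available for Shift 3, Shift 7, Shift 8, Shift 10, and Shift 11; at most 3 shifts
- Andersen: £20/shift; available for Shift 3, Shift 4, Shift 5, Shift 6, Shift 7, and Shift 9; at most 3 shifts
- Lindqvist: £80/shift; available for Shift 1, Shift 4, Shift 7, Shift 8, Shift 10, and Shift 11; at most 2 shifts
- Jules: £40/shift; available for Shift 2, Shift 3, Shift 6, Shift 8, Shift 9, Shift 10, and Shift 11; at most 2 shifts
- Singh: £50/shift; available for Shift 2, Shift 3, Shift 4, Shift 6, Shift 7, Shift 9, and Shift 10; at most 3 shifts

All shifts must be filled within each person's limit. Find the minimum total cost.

Picking the cheapest available clerk for each shift independently would cost £405, but that ignores the shift limits.
An optimal schedule: Shift 1→Reyes, Shift 2→Jules, Shift 3→Singh+Marcus, Shift 4→Reyes, Shift 5→Andersen, Shift 6→Andersen+Singh, Shift 7→Marcus, Shift 8→Marcus, Shift 9→Andersen, Shift 10→Singh, Shift 11→Jules.
Total: 45 + 40 + 50 + 55 + 45 + 20 + 20 + 50 + 55 + 55 + 20 + 50 + 40 = £545.

£545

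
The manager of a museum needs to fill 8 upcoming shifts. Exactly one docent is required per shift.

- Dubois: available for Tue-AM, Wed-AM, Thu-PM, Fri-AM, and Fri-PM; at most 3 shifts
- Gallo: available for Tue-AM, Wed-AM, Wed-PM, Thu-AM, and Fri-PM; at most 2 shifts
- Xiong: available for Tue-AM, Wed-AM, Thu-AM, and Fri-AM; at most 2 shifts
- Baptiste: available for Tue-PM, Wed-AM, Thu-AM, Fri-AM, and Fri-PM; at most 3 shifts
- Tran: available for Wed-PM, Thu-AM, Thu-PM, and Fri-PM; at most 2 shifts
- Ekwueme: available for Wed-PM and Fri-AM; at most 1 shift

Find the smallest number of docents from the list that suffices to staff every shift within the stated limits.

3

8 slots to fill and no one can take more than 3, so at least ⌈8/3⌉ = 3 docents are needed.
Dubois, Gallo, and Baptiste alone can cover everything: Tue-AM→Dubois, Tue-PM→Baptiste, Wed-AM→Baptiste, Wed-PM→Gallo, Thu-AM→Gallo, Thu-PM→Dubois, Fri-AM→Dubois, Fri-PM→Baptiste.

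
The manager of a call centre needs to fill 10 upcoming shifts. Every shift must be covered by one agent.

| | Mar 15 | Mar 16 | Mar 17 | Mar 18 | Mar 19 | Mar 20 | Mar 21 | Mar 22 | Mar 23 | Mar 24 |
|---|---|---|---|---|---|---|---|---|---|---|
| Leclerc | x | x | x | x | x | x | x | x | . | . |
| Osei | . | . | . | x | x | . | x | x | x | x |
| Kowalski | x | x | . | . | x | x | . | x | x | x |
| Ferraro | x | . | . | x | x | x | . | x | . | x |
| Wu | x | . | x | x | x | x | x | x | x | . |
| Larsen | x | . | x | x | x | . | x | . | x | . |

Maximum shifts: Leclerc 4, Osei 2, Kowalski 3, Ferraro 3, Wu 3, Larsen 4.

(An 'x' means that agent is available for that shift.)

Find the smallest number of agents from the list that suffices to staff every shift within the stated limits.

3

10 slots to fill and no one can take more than 4, so at least ⌈10/4⌉ = 3 agents are needed.
Leclerc, Osei, and Larsen alone can cover everything: Mar 15→Leclerc, Mar 16→Leclerc, Mar 17→Leclerc, Mar 18→Larsen, Mar 19→Larsen, Mar 20→Leclerc, Mar 21→Larsen, Mar 22→Osei, Mar 23→Larsen, Mar 24→Osei.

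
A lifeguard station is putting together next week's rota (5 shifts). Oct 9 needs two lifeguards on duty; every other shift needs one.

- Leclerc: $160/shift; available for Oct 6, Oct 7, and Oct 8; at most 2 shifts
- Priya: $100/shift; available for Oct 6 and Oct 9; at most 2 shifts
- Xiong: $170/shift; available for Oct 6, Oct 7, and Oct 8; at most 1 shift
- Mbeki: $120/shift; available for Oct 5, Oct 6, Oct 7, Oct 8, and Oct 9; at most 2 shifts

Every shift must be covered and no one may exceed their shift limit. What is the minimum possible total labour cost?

$760

Oct 5 can only be covered by Mbeki, so that assignment is forced.
Oct 9 can only be covered by Priya and Mbeki, so that assignment is forced.
Picking the cheapest available lifeguard for each shift independently would cost $680, but that ignores the shift limits.
An optimal schedule: Oct 5→Mbeki, Oct 6→Priya, Oct 7→Leclerc, Oct 8→Leclerc, Oct 9→Priya+Mbeki.
Total: 120 + 100 + 160 + 160 + 100 + 120 = $760.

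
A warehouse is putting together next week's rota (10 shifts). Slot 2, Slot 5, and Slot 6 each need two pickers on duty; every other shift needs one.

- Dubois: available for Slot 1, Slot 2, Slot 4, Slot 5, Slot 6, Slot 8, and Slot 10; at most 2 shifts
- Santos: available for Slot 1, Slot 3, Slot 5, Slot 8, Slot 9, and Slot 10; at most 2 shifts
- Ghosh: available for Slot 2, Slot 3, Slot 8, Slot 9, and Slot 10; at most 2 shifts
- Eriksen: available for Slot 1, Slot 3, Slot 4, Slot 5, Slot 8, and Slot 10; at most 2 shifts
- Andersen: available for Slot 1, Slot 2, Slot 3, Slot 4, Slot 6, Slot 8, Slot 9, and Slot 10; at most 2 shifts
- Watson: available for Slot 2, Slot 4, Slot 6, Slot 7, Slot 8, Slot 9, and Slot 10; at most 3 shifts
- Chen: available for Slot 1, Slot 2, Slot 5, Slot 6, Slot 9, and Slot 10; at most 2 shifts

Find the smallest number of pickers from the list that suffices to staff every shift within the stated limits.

13 slots to fill and no one can take more than 3, so at least ⌈13/3⌉ = 5 pickers are needed.
Any 5 pickers together have capacity at most 3+2+2+2+2 = 11 < 13 slots, so 5 can never suffice.
Dubois, Santos, Ghosh, Eriksen, Andersen, and Watson alone can cover everything: Slot 1→Santos, Slot 2→Andersen+Watson, Slot 3→Ghosh, Slot 4→Eriksen, Slot 5→Dubois+Santos, Slot 6→Dubois+Andersen, Slot 7→Watson, Slot 8→Eriksen, Slot 9→Ghosh, Slot 10→Watson.

6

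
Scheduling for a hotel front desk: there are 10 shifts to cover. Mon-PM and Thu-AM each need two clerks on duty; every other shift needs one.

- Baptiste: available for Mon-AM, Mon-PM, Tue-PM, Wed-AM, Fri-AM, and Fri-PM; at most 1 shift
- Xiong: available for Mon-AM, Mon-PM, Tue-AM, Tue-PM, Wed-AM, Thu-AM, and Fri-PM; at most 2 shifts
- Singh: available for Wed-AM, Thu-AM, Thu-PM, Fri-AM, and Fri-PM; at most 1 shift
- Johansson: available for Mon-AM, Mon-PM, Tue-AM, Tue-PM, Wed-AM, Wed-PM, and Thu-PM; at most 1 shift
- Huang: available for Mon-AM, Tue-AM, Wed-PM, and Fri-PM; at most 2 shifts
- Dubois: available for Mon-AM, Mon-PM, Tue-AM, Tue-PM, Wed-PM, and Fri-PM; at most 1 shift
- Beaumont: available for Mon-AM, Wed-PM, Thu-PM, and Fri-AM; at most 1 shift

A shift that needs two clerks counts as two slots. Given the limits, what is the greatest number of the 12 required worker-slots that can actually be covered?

Total capacity across all clerks is 1+2+1+1+2+1+1 = 9, and 12 slots are needed, so at most 9 can be filled.
An assignment achieving 9: Mon-AM→Beaumont, Mon-PM→Xiong+Dubois, Tue-AM→Huang, Wed-PM→Huang, Thu-AM→Xiong+Singh, Thu-PM→Johansson, Fri-AM→Baptiste.
Loads: Baptiste 1/1, Xiong 2/2, Singh 1/1, Johansson 1/1, Huang 2/2, Dubois 1/1, Beaumont 1/1.

9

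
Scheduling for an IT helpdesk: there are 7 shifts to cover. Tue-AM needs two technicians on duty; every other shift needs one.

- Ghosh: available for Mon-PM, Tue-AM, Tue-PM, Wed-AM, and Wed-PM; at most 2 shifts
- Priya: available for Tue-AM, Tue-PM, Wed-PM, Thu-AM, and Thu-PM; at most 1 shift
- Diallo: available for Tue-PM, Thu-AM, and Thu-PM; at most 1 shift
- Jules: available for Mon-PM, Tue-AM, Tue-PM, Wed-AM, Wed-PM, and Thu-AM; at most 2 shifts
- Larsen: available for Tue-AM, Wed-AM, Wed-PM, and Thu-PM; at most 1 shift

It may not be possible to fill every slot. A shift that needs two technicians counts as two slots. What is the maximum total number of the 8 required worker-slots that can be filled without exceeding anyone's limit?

7

Total capacity across all technicians is 2+1+1+2+1 = 7, and 8 slots are needed, so at most 7 can be filled.
An assignment achieving 7: Mon-PM→Ghosh, Tue-AM→Jules+Larsen, Tue-PM→Jules, Wed-AM→Ghosh, Thu-AM→Priya, Thu-PM→Diallo.
Loads: Ghosh 2/2, Priya 1/1, Diallo 1/1, Jules 2/2, Larsen 1/1.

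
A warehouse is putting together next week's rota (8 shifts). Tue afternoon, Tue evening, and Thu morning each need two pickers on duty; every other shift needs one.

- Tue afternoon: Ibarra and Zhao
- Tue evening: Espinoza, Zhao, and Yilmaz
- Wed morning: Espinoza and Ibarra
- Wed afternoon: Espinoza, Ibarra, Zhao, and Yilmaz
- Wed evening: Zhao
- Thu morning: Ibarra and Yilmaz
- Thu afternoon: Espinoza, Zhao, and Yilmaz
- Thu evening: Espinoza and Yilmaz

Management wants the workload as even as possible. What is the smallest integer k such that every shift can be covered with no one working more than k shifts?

3

With 4 pickers and 11 worker-slots to fill, someone must work at least ⌈11/4⌉ = 3 shifts, so k ≥ 3.
k = 3 works: Tue afternoon→Ibarra+Zhao, Tue evening→Espinoza+Zhao, Wed morning→Espinoza, Wed afternoon→Ibarra, Wed evening→Zhao, Thu morning→Ibarra+Yilmaz, Thu afternoon→Yilmaz, Thu evening→Espinoza.
Loads: Espinoza 3, Ibarra 3, Zhao 3, Yilmaz 2 — all ≤ 3.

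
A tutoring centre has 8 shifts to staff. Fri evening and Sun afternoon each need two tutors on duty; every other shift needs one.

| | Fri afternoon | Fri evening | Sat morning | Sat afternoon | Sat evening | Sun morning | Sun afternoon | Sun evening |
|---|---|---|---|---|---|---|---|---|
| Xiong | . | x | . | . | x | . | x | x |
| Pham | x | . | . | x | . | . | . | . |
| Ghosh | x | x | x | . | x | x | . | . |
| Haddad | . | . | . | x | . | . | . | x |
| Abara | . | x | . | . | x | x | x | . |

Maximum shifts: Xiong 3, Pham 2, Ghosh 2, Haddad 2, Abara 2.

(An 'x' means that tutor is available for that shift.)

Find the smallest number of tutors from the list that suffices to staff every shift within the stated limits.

10 slots to fill and no one can take more than 3, so at least ⌈10/3⌉ = 4 tutors are needed.
Any 4 tutors together have capacity at most 3+2+2+2 = 9 < 10 slots, so 4 can never suffice.
Xiong, Pham, Ghosh, Haddad, and Abara alone can cover everything: Fri afternoon→Pham, Fri evening→Xiong+Abara, Sat morning→Ghosh, Sat afternoon→Pham, Sat evening→Xiong, Sun morning→Ghosh, Sun afternoon→Xiong+Abara, Sun evening→Haddad.

5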